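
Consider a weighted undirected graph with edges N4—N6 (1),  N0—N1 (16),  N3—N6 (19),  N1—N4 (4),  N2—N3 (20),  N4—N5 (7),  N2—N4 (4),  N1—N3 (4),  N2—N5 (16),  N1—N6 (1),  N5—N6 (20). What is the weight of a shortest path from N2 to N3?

10

A few of the N2→N3 routes:
N2 → N3: 20
N2 → N4 → N6 → N3: 4 + 1 + 19 = 24
N2 → N4 → N1 → N6 → N3: 4 + 4 + 1 + 19 = 28
N2 → N4 → N6 → N1 → N3: 4 + 1 + 1 + 4 = 10
N2 → N4 → N1 → N3: 4 + 4 + 4 = 12
N2 → N5 → N4 → N6 → N1 → N3: 16 + 7 + 1 + 1 + 4 = 29
Shortest: 10.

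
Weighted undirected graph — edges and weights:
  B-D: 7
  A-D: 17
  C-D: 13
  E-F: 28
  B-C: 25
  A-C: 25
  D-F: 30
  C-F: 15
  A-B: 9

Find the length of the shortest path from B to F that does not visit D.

40

Candidate routes:
B → A → C → F: 9 + 25 + 15 = 49
B → C → F: 25 + 15 = 40
Shortest: 40.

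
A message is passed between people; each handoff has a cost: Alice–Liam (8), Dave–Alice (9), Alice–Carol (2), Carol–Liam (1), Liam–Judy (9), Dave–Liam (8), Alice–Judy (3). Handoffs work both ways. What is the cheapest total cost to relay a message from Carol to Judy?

5

Candidate routes:
Carol - Liam - Alice - Judy: 1 + 8 + 3 = 12
Carol - Liam - Judy: 1 + 9 = 10
Carol - Alice - Liam - Judy: 2 + 8 + 9 = 19
Carol - Alice - Judy: 2 + 3 = 5
Carol - Alice - Dave - Liam - Judy: 2 + 9 + 8 + 9 = 28
Carol - Liam - Dave - Alice - Judy: 1 + 8 + 9 + 3 = 21
Shortest: 5.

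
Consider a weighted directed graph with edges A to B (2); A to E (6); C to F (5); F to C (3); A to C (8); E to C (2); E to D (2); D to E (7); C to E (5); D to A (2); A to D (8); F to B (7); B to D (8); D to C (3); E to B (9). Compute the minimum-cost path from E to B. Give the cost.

Checking several routes:
E→B: 9
E→C→F→B: 2 + 5 + 7 = 14
E→D→A→B: 2 + 2 + 2 = 6
E→D→C→F→B: 2 + 3 + 5 + 7 = 17
Best route has total 6.

6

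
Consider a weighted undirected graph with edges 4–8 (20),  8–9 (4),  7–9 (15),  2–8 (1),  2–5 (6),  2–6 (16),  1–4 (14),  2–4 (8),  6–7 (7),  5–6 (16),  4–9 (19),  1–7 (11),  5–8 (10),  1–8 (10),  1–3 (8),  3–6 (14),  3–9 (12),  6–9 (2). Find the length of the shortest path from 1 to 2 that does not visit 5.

11

A few of the 1→2 routes:
1 - 7 - 6 - 9 - 8 - 2: 11 + 7 + 2 + 4 + 1 = 25
1 - 4 - 2: 14 + 8 = 22
1 - 3 - 9 - 8 - 2: 8 + 12 + 4 + 1 = 25
1 - 8 - 2: 10 + 1 = 11
Shortest: 11.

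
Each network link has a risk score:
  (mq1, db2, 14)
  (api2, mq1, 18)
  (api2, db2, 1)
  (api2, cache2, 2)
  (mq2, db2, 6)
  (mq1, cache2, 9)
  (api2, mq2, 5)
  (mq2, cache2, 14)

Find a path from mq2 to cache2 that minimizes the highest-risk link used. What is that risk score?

5

Checking several routes:
mq2 - db2 - api2 - cache2: max(6, 1, 2) = 6
mq2 - api2 - cache2: max(5, 2) = 5
mq2 - cache2: max(14) = 14
mq2 - db2 - mq1 - cache2: max(6, 14, 9) = 14
mq2 - api2 - db2 - mq1 - cache2: max(5, 1, 14, 9) = 14
mq2 - api2 - mq1 - cache2: max(5, 18, 9) = 18
The minimum achievable maximum is 5.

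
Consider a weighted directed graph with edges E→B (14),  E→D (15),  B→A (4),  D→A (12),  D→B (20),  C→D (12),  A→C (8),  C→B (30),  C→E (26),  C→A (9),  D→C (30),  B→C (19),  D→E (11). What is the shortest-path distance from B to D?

Candidate routes:
B -> C -> E -> D: 19 + 26 + 15 = 60
B -> A -> C -> E -> D: 4 + 8 + 26 + 15 = 53
B -> A -> C -> D: 4 + 8 + 12 = 24
B -> C -> D: 19 + 12 = 31
Best route has total 24.

24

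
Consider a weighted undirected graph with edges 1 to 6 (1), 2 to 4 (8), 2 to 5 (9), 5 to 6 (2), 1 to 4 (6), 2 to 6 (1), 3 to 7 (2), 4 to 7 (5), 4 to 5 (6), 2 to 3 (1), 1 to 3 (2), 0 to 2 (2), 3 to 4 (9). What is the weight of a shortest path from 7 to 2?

3

Comparing a few candidate routes:
7→4→1→3→2: 5 + 6 + 2 + 1 = 14
7→4→1→6→2: 5 + 6 + 1 + 1 = 13
7→4→2: 5 + 8 = 13
7→3→2: 2 + 1 = 3
7→3→1→6→2: 2 + 2 + 1 + 1 = 6
Best route has total 3.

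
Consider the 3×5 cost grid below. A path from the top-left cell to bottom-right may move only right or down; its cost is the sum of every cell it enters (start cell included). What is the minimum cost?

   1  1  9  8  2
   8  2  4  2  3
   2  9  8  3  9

22

Take r0c0 → r0c1 → r1c1 → r1c2 → r1c3 → r1c4 → r2c4 for a total of 1 + 1 + 2 + 4 + 2 + 3 + 9 = 22.
(Top row then right column would cost 33.)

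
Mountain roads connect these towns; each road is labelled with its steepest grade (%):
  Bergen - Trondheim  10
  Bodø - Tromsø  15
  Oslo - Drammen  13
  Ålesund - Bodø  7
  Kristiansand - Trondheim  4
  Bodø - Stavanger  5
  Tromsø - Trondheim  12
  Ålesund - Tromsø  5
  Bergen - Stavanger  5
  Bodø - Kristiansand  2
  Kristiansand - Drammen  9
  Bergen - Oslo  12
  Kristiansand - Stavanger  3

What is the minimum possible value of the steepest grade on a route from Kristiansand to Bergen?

Some routes from Kristiansand to Bergen:
Kristiansand -> Stavanger -> Bergen: max(3, 5) = 5
Kristiansand -> Trondheim -> Bergen: max(4, 10) = 10
Kristiansand -> Bodø -> Ålesund -> Tromsø -> Trondheim -> Bergen: max(2, 7, 5, 12, 10) = 12
Kristiansand -> Bodø -> Stavanger -> Bergen: max(2, 5, 5) = 5
Best route has worst link 5%.

5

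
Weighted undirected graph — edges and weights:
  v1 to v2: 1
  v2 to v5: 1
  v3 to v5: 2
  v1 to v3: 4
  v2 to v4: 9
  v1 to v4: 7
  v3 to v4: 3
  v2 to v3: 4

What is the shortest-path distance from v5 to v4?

Comparing a few candidate routes:
v5 → v3 → v4: 2 + 3 = 5
v5 → v2 → v3 → v4: 1 + 4 + 3 = 8
v5 → v2 → v1 → v3 → v4: 1 + 1 + 4 + 3 = 9
v5 → v2 → v1 → v4: 1 + 1 + 7 = 9
The minimum is 5.

5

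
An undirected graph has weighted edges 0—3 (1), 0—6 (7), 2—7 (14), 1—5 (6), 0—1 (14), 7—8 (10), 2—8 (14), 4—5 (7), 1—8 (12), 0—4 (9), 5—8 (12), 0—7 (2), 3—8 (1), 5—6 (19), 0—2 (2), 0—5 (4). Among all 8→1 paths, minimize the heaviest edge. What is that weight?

6

Checking several routes:
8→3→0→5→1: max(1, 1, 4, 6) = 6
8→3→0→4→5→1: max(1, 1, 9, 7, 6) = 9
8→7→0→5→1: max(10, 2, 4, 6) = 10
Best route has worst link 6.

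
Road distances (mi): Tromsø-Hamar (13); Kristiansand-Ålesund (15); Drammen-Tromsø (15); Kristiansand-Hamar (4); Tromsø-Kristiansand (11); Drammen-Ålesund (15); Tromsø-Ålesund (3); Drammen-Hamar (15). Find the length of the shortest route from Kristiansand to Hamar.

A few of the Kristiansand→Hamar routes:
Kristiansand -> Tromsø -> Hamar: 11 + 13 = 24
Kristiansand -> Hamar: 4
Kristiansand -> Ålesund -> Tromsø -> Hamar: 15 + 3 + 13 = 31
The minimum is 4 mi.

4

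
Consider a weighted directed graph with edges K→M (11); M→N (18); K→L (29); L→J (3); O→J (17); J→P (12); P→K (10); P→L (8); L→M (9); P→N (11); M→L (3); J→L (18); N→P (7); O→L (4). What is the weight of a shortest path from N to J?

Paths from N to J:
N-P-L-J: 7 + 8 + 3 = 18
N-P-K-M-L-J: 7 + 10 + 11 + 3 + 3 = 34
N-P-K-L-J: 7 + 10 + 29 + 3 = 49
Best route has total 18.

18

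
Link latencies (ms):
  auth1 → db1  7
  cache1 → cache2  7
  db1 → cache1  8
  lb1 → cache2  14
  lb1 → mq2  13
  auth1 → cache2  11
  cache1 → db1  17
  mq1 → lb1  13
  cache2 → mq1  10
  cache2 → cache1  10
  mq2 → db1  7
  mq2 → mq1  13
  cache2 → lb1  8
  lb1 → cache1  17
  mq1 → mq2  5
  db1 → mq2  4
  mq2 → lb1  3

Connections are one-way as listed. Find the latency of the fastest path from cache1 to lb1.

15

Paths from cache1 to lb1:
cache1 - cache2 - lb1: 7 + 8 = 15
cache1 - cache2 - mq1 - lb1: 7 + 10 + 13 = 30
cache1 - db1 - mq2 - lb1: 17 + 4 + 3 = 24
cache1 - db1 - mq2 - mq1 - lb1: 17 + 4 + 13 + 13 = 47
cache1 - cache2 - mq1 - mq2 - lb1: 7 + 10 + 5 + 3 = 25
The minimum is 15 ms.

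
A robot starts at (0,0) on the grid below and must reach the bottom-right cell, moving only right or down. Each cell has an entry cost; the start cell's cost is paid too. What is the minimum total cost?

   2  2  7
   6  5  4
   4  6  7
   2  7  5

25

One optimal route is r0c0 r0c1 r1c1 r1c2 r2c2 r3c2.
Its cost is 2 + 2 + 5 + 4 + 7 + 5 = 25.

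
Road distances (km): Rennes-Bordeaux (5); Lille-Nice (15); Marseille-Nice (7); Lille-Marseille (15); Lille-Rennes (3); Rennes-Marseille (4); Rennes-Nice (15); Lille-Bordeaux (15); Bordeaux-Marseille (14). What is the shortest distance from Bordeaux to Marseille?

A few of the Bordeaux→Marseille routes:
Bordeaux → Lille → Rennes → Marseille: 15 + 3 + 4 = 22
Bordeaux → Rennes → Lille → Marseille: 5 + 3 + 15 = 23
Bordeaux → Rennes → Marseille: 5 + 4 = 9
Bordeaux → Marseille: 14
Shortest: 9 km.

9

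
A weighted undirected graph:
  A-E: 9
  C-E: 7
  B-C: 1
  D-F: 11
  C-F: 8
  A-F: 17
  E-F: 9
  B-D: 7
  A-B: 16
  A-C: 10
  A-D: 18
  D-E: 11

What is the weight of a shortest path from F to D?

Comparing a few candidate routes:
F-D: 11
F-C-B-D: 8 + 1 + 7 = 16
F-E-D: 9 + 11 = 20
Shortest: 11.

11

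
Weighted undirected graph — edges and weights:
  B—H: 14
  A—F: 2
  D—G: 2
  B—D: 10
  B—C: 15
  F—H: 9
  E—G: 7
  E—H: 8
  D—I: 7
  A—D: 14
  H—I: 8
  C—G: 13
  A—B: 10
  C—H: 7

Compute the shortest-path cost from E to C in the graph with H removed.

Candidate routes:
E - G - D - A - B - C: 7 + 2 + 14 + 10 + 15 = 48
E - G - D - B - C: 7 + 2 + 10 + 15 = 34
E - G - C: 7 + 13 = 20
The minimum is 20.

20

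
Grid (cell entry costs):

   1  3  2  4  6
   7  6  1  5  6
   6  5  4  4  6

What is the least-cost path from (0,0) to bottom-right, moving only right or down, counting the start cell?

21

Best path: (0,0) → (0,1) → (0,2) → (1,2) → (2,2) → (2,3) → (2,4)
Cost: 1 + 3 + 2 + 1 + 4 + 4 + 6 = 21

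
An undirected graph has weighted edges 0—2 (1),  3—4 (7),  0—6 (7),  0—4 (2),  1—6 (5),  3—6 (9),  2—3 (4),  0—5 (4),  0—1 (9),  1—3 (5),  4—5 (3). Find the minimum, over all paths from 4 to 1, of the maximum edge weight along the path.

Checking several routes:
4 → 5 → 0 → 2 → 3 → 1: max(3, 4, 1, 4, 5) = 5
4 → 3 → 1: max(7, 5) = 7
4 → 0 → 2 → 3 → 1: max(2, 1, 4, 5) = 5
4 → 3 → 2 → 0 → 6 → 1: max(7, 4, 1, 7, 5) = 7
Best route has worst link 5.

5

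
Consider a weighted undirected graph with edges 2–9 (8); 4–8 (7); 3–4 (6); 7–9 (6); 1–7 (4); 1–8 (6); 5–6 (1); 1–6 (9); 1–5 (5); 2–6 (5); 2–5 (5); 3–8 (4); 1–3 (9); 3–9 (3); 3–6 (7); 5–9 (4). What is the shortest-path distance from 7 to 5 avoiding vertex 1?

10

Routes from 7 to 5 avoiding 1:
7 - 9 - 5: 6 + 4 = 10
7 - 9 - 3 - 6 - 2 - 5: 6 + 3 + 7 + 5 + 5 = 26
7 - 9 - 3 - 6 - 5: 6 + 3 + 7 + 1 = 17
7 - 9 - 2 - 6 - 5: 6 + 8 + 5 + 1 = 20
7 - 9 - 2 - 5: 6 + 8 + 5 = 19
The minimum is 10.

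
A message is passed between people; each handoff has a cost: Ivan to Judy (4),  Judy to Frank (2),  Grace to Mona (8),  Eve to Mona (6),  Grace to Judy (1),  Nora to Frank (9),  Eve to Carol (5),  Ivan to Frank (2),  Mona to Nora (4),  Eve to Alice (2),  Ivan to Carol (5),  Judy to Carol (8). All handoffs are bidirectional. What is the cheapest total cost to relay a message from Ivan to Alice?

Checking several routes:
Ivan-Judy-Carol-Eve-Alice: 4 + 8 + 5 + 2 = 19
Ivan-Judy-Grace-Mona-Eve-Alice: 4 + 1 + 8 + 6 + 2 = 21
Ivan-Carol-Eve-Alice: 5 + 5 + 2 = 12
Ivan-Frank-Judy-Carol-Eve-Alice: 2 + 2 + 8 + 5 + 2 = 19
Ivan-Frank-Judy-Grace-Mona-Eve-Alice: 2 + 2 + 1 + 8 + 6 + 2 = 21
Best route has total 12.

12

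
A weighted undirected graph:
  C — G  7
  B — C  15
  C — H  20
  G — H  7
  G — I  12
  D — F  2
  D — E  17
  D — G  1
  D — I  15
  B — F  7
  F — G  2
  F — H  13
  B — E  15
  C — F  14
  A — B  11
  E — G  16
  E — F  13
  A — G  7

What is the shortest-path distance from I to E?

27

Comparing a few candidate routes:
I - G - D - F - E: 12 + 1 + 2 + 13 = 28
I - D - F - E: 15 + 2 + 13 = 30
I - G - E: 12 + 16 = 28
I - G - F - E: 12 + 2 + 13 = 27
Best route has total 27.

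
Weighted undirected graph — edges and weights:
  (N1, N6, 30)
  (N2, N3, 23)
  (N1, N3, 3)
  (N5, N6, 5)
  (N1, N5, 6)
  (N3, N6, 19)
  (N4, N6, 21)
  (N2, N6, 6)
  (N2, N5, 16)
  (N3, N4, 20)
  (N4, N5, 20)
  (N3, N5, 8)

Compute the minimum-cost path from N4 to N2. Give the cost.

A few of the N4→N2 routes:
N4-N5-N6-N2: 20 + 5 + 6 = 31
N4-N6-N5-N2: 21 + 5 + 16 = 42
N4-N3-N5-N6-N2: 20 + 8 + 5 + 6 = 39
N4-N5-N2: 20 + 16 = 36
N4-N3-N1-N5-N6-N2: 20 + 3 + 6 + 5 + 6 = 40
N4-N6-N2: 21 + 6 = 27
The minimum is 27.

27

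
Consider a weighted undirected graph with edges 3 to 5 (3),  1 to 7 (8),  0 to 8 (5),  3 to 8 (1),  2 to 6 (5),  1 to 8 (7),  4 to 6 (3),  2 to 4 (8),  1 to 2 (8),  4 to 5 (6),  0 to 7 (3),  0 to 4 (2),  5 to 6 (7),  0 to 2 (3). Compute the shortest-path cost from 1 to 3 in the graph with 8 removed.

22

Checking several routes:
1→2→0→4→5→3: 8 + 3 + 2 + 6 + 3 = 22
1→2→6→5→3: 8 + 5 + 7 + 3 = 23
1→7→0→4→5→3: 8 + 3 + 2 + 6 + 3 = 22
Best route has total 22.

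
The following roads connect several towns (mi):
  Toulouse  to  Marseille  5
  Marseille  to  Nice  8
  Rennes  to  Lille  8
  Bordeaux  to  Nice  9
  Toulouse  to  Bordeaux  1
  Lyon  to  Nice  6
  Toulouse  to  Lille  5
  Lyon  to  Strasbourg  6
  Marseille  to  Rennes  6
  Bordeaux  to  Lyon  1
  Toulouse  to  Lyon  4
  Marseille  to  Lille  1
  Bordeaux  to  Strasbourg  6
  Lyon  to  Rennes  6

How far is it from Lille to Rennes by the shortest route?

A few of the Lille→Rennes routes:
Lille - Toulouse - Bordeaux - Lyon - Rennes: 5 + 1 + 1 + 6 = 13
Lille - Rennes: 8
Lille - Marseille - Toulouse - Bordeaux - Lyon - Rennes: 1 + 5 + 1 + 1 + 6 = 14
Lille - Marseille - Rennes: 1 + 6 = 7
Best route has total 7 mi.

7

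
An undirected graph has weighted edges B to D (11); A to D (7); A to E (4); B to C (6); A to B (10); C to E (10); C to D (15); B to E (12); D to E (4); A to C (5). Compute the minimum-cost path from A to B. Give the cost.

10

A few of the A→B routes:
A-C-B: 5 + 6 = 11
A-D-B: 7 + 11 = 18
A-B: 10
A-E-B: 4 + 12 = 16
The minimum is 10.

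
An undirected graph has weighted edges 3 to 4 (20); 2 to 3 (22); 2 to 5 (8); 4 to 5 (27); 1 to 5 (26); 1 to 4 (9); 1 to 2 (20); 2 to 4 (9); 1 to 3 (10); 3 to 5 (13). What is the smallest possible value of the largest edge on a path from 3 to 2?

10

Checking several routes:
3 -> 1 -> 4 -> 2: max(10, 9, 9) = 10
3 -> 1 -> 2: max(10, 20) = 20
3 -> 4 -> 2: max(20, 9) = 20
3 -> 5 -> 2: max(13, 8) = 13
The minimum achievable maximum is 10.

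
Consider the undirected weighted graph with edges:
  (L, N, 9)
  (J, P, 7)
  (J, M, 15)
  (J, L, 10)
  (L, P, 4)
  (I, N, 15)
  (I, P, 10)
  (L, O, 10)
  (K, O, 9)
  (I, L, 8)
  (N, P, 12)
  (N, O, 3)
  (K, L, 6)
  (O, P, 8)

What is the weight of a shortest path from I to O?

18

Checking several routes:
I→P→O: 10 + 8 = 18
I→L→O: 8 + 10 = 18
I→L→N→O: 8 + 9 + 3 = 20
I→N→O: 15 + 3 = 18
Shortest: 18.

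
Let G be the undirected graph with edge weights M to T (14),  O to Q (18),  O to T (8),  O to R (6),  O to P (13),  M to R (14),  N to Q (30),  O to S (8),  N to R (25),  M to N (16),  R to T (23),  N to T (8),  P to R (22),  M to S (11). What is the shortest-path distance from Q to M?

37

A few of the Q→M routes:
Q→O→R→M: 18 + 6 + 14 = 38
Q→N→M: 30 + 16 = 46
Q→O→T→M: 18 + 8 + 14 = 40
Q→O→S→M: 18 + 8 + 11 = 37
The minimum is 37.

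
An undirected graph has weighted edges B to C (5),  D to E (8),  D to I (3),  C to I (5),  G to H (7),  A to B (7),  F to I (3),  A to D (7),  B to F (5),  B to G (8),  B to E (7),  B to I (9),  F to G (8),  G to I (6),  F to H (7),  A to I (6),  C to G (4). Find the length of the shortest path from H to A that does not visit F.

Checking several routes:
H→G→C→I→D→A: 7 + 4 + 5 + 3 + 7 = 26
H→G→I→A: 7 + 6 + 6 = 19
H→G→C→I→A: 7 + 4 + 5 + 6 = 22
H→G→C→B→A: 7 + 4 + 5 + 7 = 23
H→G→B→A: 7 + 8 + 7 = 22
H→G→I→D→A: 7 + 6 + 3 + 7 = 23
The minimum is 19.

19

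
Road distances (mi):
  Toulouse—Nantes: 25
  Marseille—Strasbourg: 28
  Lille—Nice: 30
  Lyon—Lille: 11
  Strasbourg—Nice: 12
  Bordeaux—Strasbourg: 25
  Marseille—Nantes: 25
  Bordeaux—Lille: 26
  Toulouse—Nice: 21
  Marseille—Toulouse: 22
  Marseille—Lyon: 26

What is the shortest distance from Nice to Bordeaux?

Comparing a few candidate routes:
Nice → Strasbourg → Marseille → Lyon → Lille → Bordeaux: 12 + 28 + 26 + 11 + 26 = 103
Nice → Lille → Lyon → Marseille → Strasbourg → Bordeaux: 30 + 11 + 26 + 28 + 25 = 120
Nice → Strasbourg → Bordeaux: 12 + 25 = 37
Nice → Toulouse → Marseille → Lyon → Lille → Bordeaux: 21 + 22 + 26 + 11 + 26 = 106
Nice → Lille → Bordeaux: 30 + 26 = 56
Nice → Toulouse → Marseille → Strasbourg → Bordeaux: 21 + 22 + 28 + 25 = 96
The minimum is 37 mi.

37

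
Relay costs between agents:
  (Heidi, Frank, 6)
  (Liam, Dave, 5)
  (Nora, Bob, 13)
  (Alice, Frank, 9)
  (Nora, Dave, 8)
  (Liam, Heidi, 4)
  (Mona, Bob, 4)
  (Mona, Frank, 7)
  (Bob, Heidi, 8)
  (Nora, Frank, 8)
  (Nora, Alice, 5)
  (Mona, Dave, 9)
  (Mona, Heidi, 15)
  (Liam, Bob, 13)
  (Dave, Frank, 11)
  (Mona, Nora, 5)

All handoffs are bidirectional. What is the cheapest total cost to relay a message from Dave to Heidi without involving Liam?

A few of the Dave→Heidi routes:
Dave -> Mona -> Frank -> Heidi: 9 + 7 + 6 = 22
Dave -> Mona -> Bob -> Heidi: 9 + 4 + 8 = 21
Dave -> Nora -> Frank -> Heidi: 8 + 8 + 6 = 22
Dave -> Frank -> Heidi: 11 + 6 = 17
Best route has total 17.

17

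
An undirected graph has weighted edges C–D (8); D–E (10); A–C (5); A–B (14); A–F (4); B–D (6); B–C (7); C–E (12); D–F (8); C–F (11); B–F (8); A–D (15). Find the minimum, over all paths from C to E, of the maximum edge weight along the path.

Comparing a few candidate routes:
C → B → D → E: max(7, 6, 10) = 10
C → D → E: max(8, 10) = 10
C → B → F → D → E: max(7, 8, 8, 10) = 10
Best route has worst link 10.

10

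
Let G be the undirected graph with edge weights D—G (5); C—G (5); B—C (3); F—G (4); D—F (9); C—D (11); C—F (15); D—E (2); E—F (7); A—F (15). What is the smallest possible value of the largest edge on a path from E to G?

Checking several routes:
E-D-G: max(2, 5) = 5
E-F-G: max(7, 4) = 7
E-D-F-G: max(2, 9, 4) = 9
Best route has worst link 5.

5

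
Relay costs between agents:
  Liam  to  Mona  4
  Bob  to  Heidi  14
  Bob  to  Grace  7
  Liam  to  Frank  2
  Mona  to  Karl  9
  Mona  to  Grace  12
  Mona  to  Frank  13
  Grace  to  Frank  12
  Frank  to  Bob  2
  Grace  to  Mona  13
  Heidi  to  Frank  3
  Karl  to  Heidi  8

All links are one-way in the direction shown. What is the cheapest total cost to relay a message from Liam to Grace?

Checking several routes:
Liam → Frank → Bob → Grace: 2 + 2 + 7 = 11
Liam → Mona → Grace: 4 + 12 = 16
Liam → Mona → Frank → Bob → Grace: 4 + 13 + 2 + 7 = 26
Best route has total 11.

11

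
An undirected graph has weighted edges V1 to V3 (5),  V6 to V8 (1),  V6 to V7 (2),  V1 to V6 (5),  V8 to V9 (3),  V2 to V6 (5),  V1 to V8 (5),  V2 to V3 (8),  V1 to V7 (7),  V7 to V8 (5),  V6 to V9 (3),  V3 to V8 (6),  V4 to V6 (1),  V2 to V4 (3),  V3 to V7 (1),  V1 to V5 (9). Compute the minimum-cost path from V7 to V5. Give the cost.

Some routes from V7 to V5:
V7-V3-V1-V5: 1 + 5 + 9 = 15
V7-V1-V5: 7 + 9 = 16
V7-V6-V8-V1-V5: 2 + 1 + 5 + 9 = 17
V7-V6-V1-V5: 2 + 5 + 9 = 16
Shortest: 15.

15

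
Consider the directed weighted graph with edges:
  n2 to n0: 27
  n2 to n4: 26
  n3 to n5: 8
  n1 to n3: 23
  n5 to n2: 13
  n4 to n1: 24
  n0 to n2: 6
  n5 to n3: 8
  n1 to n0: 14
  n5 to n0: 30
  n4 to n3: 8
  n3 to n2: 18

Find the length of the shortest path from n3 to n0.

38

Comparing a few candidate routes:
n3-n2-n0: 18 + 27 = 45
n3-n5-n0: 8 + 30 = 38
n3-n2-n4-n1-n0: 18 + 26 + 24 + 14 = 82
n3-n5-n2-n0: 8 + 13 + 27 = 48
The minimum is 38.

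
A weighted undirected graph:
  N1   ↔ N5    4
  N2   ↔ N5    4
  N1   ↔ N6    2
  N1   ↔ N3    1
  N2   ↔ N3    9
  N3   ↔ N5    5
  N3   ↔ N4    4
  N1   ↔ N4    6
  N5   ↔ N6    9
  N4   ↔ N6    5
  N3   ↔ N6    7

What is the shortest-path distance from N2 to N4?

13

Comparing a few candidate routes:
N2 - N5 - N1 - N6 - N4: 4 + 4 + 2 + 5 = 15
N2 - N5 - N1 - N3 - N4: 4 + 4 + 1 + 4 = 13
N2 - N5 - N1 - N4: 4 + 4 + 6 = 14
N2 - N3 - N4: 9 + 4 = 13
N2 - N5 - N3 - N4: 4 + 5 + 4 = 13
Shortest: 13.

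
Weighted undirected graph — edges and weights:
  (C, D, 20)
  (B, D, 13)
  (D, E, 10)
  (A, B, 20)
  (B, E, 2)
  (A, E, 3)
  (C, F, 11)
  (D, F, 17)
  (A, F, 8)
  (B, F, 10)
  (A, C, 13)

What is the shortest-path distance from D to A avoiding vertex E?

Checking several routes:
D-C-A: 20 + 13 = 33
D-C-F-A: 20 + 11 + 8 = 39
D-B-A: 13 + 20 = 33
D-F-C-A: 17 + 11 + 13 = 41
D-F-A: 17 + 8 = 25
D-B-F-A: 13 + 10 + 8 = 31
Shortest: 25.

25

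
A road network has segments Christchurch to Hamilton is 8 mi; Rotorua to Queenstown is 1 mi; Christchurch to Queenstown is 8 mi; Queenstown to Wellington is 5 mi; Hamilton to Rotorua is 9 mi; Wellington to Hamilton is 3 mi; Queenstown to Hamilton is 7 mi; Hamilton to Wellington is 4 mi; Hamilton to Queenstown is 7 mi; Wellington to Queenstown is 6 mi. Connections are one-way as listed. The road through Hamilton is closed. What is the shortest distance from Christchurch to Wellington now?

13

Routes from Christchurch to Wellington avoiding Hamilton:
Christchurch→Queenstown→Wellington: 8 + 5 = 13
Best route has total 13 mi.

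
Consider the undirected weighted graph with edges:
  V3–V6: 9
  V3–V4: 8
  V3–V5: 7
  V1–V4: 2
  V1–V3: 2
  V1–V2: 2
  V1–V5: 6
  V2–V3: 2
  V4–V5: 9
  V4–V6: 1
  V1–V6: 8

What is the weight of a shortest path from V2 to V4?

Some routes from V2 to V4:
V2→V1→V3→V4: 2 + 2 + 8 = 12
V2→V1→V4: 2 + 2 = 4
V2→V3→V4: 2 + 8 = 10
V2→V1→V6→V4: 2 + 8 + 1 = 11
V2→V3→V1→V4: 2 + 2 + 2 = 6
The minimum is 4.

4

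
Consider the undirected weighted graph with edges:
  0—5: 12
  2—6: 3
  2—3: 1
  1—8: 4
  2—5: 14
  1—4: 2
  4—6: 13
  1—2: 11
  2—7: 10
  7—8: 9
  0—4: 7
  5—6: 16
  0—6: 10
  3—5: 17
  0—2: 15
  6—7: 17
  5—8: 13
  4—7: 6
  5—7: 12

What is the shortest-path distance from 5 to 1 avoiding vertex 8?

Checking several routes:
5 → 2 → 1: 14 + 11 = 25
5 → 7 → 4 → 1: 12 + 6 + 2 = 20
5 → 0 → 4 → 1: 12 + 7 + 2 = 21
5 → 6 → 2 → 1: 16 + 3 + 11 = 30
5 → 3 → 2 → 1: 17 + 1 + 11 = 29
5 → 6 → 4 → 1: 16 + 13 + 2 = 31
Shortest: 20.

20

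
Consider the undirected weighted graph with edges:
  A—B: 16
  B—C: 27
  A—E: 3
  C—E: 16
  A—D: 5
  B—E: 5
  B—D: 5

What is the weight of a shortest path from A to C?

19

Comparing a few candidate routes:
A→E→C: 3 + 16 = 19
A→B→E→C: 16 + 5 + 16 = 37
A→D→B→E→C: 5 + 5 + 5 + 16 = 31
A→E→B→C: 3 + 5 + 27 = 35
A→D→B→C: 5 + 5 + 27 = 37
Best route has total 19.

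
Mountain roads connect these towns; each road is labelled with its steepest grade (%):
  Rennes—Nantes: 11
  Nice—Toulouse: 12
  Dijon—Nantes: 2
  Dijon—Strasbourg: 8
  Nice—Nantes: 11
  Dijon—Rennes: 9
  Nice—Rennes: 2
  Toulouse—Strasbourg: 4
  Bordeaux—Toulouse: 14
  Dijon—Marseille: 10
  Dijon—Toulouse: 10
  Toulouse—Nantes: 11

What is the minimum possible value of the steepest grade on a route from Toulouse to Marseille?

Some routes from Toulouse to Marseille:
Toulouse→Dijon→Marseille: max(10, 10) = 10
Toulouse→Nantes→Rennes→Dijon→Marseille: max(11, 11, 9, 10) = 11
Toulouse→Strasbourg→Dijon→Marseille: max(4, 8, 10) = 10
Best route has worst link 10%.

10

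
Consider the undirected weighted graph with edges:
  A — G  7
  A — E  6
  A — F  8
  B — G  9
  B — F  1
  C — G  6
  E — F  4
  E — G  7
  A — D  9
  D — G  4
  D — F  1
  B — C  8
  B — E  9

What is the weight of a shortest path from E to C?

13

Comparing a few candidate routes:
E - G - C: 7 + 6 = 13
E - F - B - C: 4 + 1 + 8 = 13
E - B - C: 9 + 8 = 17
E - F - D - G - C: 4 + 1 + 4 + 6 = 15
E - A - G - C: 6 + 7 + 6 = 19
E - F - B - G - C: 4 + 1 + 9 + 6 = 20
The minimum is 13.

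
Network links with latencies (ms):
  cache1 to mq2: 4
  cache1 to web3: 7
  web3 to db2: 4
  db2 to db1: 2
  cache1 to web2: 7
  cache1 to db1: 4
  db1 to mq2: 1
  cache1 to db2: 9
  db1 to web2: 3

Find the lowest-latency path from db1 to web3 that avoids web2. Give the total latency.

A few of the db1→web3 routes:
db1 - mq2 - cache1 - db2 - web3: 1 + 4 + 9 + 4 = 18
db1 - db2 - web3: 2 + 4 = 6
db1 - mq2 - cache1 - web3: 1 + 4 + 7 = 12
db1 - cache1 - db2 - web3: 4 + 9 + 4 = 17
db1 - cache1 - web3: 4 + 7 = 11
The minimum is 6 ms.

6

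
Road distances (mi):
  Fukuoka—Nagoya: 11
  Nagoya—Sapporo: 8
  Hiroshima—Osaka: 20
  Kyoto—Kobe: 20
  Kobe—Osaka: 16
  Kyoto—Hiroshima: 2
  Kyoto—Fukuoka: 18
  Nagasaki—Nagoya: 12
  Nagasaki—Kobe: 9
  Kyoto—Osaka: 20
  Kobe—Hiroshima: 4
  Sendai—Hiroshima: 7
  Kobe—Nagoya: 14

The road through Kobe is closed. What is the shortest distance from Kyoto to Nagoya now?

Paths from Kyoto to Nagoya avoiding Kobe:
Kyoto→Fukuoka→Nagoya: 18 + 11 = 29
Shortest: 29 mi.

29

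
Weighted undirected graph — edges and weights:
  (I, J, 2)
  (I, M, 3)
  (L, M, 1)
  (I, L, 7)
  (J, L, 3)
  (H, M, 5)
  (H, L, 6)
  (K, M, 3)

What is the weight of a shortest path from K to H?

Routes from K to H:
K→M→I→J→L→H: 3 + 3 + 2 + 3 + 6 = 17
K→M→H: 3 + 5 = 8
K→M→I→L→H: 3 + 3 + 7 + 6 = 19
K→M→L→H: 3 + 1 + 6 = 10
The minimum is 8.

8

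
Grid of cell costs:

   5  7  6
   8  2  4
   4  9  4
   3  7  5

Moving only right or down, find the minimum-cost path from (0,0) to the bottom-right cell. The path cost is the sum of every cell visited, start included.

27

Path [0,0] -> [0,1] -> [1,1] -> [1,2] -> [2,2] -> [3,2]: 5 + 7 + 2 + 4 + 4 + 5 = 27.
(Top row then right column would cost 31.)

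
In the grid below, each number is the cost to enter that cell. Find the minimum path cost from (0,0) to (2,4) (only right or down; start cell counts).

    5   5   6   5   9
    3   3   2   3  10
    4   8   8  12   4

One optimal route is (0,0)→(1,0)→(1,1)→(1,2)→(1,3)→(1,4)→(2,4).
Its cost is 5 + 3 + 3 + 2 + 3 + 10 + 4 = 30.

30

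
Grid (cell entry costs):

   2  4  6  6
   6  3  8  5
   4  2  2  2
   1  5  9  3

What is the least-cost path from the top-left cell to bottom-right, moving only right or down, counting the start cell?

Take (0,0)→(0,1)→(1,1)→(2,1)→(2,2)→(2,3)→(3,3) for a total of 2 + 4 + 3 + 2 + 2 + 2 + 3 = 18.
(Top row then right column would cost 28.)

18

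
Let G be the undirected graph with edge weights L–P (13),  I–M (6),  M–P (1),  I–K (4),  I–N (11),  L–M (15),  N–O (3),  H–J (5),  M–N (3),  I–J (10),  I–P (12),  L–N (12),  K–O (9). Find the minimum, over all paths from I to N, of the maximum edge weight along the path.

6

Checking several routes:
I→M→N: max(6, 3) = 6
I→K→O→N: max(4, 9, 3) = 9
I→N: max(11) = 11
Smallest bottleneck: 6.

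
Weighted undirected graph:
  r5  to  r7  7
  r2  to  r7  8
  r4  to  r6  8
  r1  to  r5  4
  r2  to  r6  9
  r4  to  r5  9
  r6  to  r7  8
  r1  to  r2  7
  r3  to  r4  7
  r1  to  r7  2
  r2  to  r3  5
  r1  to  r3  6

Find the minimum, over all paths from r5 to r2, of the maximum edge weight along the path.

6

Some routes from r5 to r2:
r5-r7-r1-r3-r2: max(7, 2, 6, 5) = 7
r5-r7-r1-r2: max(7, 2, 7) = 7
r5-r1-r3-r2: max(4, 6, 5) = 6
Smallest bottleneck: 6.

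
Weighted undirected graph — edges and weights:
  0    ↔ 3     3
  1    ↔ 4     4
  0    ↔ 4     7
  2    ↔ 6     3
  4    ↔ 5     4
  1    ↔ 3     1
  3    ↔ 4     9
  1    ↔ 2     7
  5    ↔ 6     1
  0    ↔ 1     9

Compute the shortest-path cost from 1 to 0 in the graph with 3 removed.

Paths from 1 to 0 avoiding 3:
1 → 4 → 0: 4 + 7 = 11
1 → 2 → 6 → 5 → 4 → 0: 7 + 3 + 1 + 4 + 7 = 22
1 → 0: 9
Best route has total 9.

9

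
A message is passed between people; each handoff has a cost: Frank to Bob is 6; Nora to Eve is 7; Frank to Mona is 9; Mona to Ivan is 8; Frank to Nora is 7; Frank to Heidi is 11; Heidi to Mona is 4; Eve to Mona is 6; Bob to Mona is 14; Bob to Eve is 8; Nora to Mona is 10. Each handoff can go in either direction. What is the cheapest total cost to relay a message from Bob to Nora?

13

Some routes from Bob to Nora:
Bob -> Eve -> Nora: 8 + 7 = 15
Bob -> Frank -> Nora: 6 + 7 = 13
Bob -> Eve -> Mona -> Nora: 8 + 6 + 10 = 24
The minimum is 13.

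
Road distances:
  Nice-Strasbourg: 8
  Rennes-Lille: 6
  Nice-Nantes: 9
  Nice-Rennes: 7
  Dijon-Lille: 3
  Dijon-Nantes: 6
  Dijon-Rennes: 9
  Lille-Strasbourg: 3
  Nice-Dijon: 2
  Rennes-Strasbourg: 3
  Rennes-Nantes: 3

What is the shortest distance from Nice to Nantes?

Comparing a few candidate routes:
Nice-Rennes-Nantes: 7 + 3 = 10
Nice-Dijon-Nantes: 2 + 6 = 8
Nice-Dijon-Lille-Rennes-Nantes: 2 + 3 + 6 + 3 = 14
Nice-Nantes: 9
Nice-Dijon-Lille-Strasbourg-Rennes-Nantes: 2 + 3 + 3 + 3 + 3 = 14
Best route has total 8.

8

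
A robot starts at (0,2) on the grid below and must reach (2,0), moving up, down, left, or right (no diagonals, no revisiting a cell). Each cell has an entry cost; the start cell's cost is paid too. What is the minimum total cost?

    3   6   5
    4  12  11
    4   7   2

Take (0,2) → (0,1) → (0,0) → (1,0) → (2,0) for a total of 5 + 6 + 3 + 4 + 4 = 22.

22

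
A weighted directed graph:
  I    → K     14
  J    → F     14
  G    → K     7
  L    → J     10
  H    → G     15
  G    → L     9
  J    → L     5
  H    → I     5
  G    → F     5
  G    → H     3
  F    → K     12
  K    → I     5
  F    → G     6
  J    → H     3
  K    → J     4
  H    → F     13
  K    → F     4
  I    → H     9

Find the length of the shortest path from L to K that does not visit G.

32

Paths from L to K avoiding G:
L→J→F→K: 10 + 14 + 12 = 36
L→J→H→I→K: 10 + 3 + 5 + 14 = 32
L→J→H→F→K: 10 + 3 + 13 + 12 = 38
Best route has total 32.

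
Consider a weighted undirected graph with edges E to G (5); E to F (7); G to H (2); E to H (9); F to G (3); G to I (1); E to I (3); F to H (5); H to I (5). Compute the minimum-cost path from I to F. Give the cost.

Checking several routes:
I - E - F: 3 + 7 = 10
I - G - F: 1 + 3 = 4
I - G - H - F: 1 + 2 + 5 = 8
Best route has total 4.

4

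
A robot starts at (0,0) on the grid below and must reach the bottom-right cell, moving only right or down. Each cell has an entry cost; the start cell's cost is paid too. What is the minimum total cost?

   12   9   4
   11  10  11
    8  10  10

46

Cheapest: (0,0) -> (0,1) -> (0,2) -> (1,2) -> (2,2)
  12 + 9 + 4 + 11 + 10 = 46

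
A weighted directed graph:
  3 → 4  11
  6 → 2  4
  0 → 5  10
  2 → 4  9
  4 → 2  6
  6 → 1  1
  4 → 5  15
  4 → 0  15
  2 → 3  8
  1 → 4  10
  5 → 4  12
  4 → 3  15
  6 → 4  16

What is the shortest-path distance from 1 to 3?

Routes from 1 to 3:
1 → 4 → 3: 10 + 15 = 25
1 → 4 → 2 → 3: 10 + 6 + 8 = 24
The minimum is 24.

24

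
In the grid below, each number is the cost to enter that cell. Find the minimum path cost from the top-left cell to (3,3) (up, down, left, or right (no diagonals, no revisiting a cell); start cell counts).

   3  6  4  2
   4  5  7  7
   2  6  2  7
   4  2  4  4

23

Cheapest: r0c0 → r1c0 → r2c0 → r3c0 → r3c1 → r3c2 → r3c3
  3 + 4 + 2 + 4 + 2 + 4 + 4 = 23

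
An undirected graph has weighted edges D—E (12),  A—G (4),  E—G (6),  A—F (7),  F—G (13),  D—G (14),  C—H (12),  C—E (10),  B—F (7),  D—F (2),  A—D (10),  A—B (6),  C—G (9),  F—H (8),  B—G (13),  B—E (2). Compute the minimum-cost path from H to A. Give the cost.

Some routes from H to A:
H→F→G→A: 8 + 13 + 4 = 25
H→F→D→A: 8 + 2 + 10 = 20
H→F→A: 8 + 7 = 15
H→C→G→A: 12 + 9 + 4 = 25
H→F→B→A: 8 + 7 + 6 = 21
H→F→B→E→G→A: 8 + 7 + 2 + 6 + 4 = 27
Shortest: 15.

15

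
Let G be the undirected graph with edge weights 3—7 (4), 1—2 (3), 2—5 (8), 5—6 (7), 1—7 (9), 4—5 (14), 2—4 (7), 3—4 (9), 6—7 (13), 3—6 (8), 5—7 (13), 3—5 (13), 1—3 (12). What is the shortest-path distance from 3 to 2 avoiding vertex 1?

16

Some routes from 3 to 2 avoiding 1:
3-6-5-2: 8 + 7 + 8 = 23
3-5-2: 13 + 8 = 21
3-4-2: 9 + 7 = 16
3-7-5-2: 4 + 13 + 8 = 25
Best route has total 16.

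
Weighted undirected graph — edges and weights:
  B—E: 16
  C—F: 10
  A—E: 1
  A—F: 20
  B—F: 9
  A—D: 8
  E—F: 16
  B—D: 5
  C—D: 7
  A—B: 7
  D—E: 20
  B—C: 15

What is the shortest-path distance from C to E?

Comparing a few candidate routes:
C -> D -> A -> E: 7 + 8 + 1 = 16
C -> D -> B -> A -> E: 7 + 5 + 7 + 1 = 20
C -> F -> E: 10 + 16 = 26
C -> F -> B -> A -> E: 10 + 9 + 7 + 1 = 27
C -> B -> A -> E: 15 + 7 + 1 = 23
Shortest: 16.

16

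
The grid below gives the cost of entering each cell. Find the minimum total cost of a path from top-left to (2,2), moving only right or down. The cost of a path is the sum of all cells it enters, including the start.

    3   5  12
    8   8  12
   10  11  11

38

One optimal route is r0c0 → r0c1 → r1c1 → r2c1 → r2c2.
Its cost is 3 + 5 + 8 + 11 + 11 = 38.
(Top row then right column would cost 43.)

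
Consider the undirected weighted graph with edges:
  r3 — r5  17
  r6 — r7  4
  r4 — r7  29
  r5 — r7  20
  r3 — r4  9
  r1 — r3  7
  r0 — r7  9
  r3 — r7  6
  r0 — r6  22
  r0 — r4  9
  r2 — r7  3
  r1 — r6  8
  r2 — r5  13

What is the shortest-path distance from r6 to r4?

Comparing a few candidate routes:
r6-r7-r0-r4: 4 + 9 + 9 = 22
r6-r7-r3-r4: 4 + 6 + 9 = 19
r6-r1-r3-r4: 8 + 7 + 9 = 24
r6-r0-r4: 22 + 9 = 31
The minimum is 19.

19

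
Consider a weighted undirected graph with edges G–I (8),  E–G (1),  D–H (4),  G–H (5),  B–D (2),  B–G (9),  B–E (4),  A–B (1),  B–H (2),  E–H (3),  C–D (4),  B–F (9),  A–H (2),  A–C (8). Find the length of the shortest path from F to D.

11

Some routes from F to D:
F-B-H-D: 9 + 2 + 4 = 15
F-B-A-H-D: 9 + 1 + 2 + 4 = 16
F-B-D: 9 + 2 = 11
The minimum is 11.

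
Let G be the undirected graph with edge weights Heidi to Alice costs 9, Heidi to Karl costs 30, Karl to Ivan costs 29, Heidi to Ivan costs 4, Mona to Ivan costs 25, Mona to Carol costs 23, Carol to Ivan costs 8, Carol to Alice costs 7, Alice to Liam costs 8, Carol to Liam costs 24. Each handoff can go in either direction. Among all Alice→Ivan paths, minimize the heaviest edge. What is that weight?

Comparing a few candidate routes:
Alice → Carol → Mona → Ivan: max(7, 23, 25) = 25
Alice → Liam → Carol → Mona → Ivan: max(8, 24, 23, 25) = 25
Alice → Carol → Ivan: max(7, 8) = 8
Alice → Heidi → Ivan: max(9, 4) = 9
Alice → Liam → Carol → Ivan: max(8, 24, 8) = 24
The minimum achievable maximum is 8.

8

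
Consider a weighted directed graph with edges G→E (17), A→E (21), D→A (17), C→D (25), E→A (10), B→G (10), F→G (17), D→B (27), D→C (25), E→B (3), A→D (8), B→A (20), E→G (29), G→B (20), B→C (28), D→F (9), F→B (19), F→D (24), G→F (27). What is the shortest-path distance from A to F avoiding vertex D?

61

Paths from A to F avoiding D:
A -> E -> G -> F: 21 + 29 + 27 = 77
A -> E -> B -> G -> F: 21 + 3 + 10 + 27 = 61
Shortest: 61.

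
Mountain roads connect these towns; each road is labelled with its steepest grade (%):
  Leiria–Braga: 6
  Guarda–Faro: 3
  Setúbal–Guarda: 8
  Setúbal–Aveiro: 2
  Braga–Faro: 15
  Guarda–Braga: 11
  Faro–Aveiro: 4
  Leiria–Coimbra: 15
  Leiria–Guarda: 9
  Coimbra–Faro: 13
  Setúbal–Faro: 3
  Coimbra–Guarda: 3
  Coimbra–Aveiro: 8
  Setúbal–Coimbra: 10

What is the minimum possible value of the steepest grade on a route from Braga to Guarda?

A few of the Braga→Guarda routes:
Braga→Leiria→Guarda: max(6, 9) = 9
Braga→Guarda: max(11) = 11
Braga→Leiria→Coimbra→Faro→Setúbal→Guarda: max(6, 15, 13, 3, 8) = 15
Braga→Leiria→Coimbra→Faro→Guarda: max(6, 15, 13, 3) = 15
Braga→Leiria→Coimbra→Aveiro→Faro→Guarda: max(6, 15, 8, 4, 3) = 15
Braga→Leiria→Coimbra→Faro→Aveiro→Setúbal→Guarda: max(6, 15, 13, 4, 2, 8) = 15
The minimum achievable maximum is 9%.

9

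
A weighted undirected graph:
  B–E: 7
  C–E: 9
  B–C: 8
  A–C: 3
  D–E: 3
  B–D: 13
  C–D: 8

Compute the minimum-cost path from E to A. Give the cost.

Some routes from E to A:
E -> C -> A: 9 + 3 = 12
E -> B -> C -> A: 7 + 8 + 3 = 18
E -> D -> C -> A: 3 + 8 + 3 = 14
E -> D -> B -> C -> A: 3 + 13 + 8 + 3 = 27
Best route has total 12.

12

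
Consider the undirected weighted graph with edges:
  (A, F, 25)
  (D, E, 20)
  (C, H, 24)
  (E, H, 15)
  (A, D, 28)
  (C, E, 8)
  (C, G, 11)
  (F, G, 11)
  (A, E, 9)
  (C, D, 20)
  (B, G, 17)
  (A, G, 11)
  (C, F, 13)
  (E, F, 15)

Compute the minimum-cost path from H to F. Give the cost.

30

A few of the H→F routes:
H→E→A→G→F: 15 + 9 + 11 + 11 = 46
H→C→G→F: 24 + 11 + 11 = 46
H→E→F: 15 + 15 = 30
H→C→F: 24 + 13 = 37
H→E→C→F: 15 + 8 + 13 = 36
H→E→C→G→F: 15 + 8 + 11 + 11 = 45
Shortest: 30.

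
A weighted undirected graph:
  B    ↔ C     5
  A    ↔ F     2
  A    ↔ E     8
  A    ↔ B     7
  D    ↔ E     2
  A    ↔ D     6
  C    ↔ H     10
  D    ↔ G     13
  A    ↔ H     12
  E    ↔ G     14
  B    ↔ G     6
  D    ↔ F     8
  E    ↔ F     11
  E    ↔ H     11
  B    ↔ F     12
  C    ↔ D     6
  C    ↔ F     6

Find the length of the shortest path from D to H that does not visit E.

A few of the D→H routes:
D→F→A→H: 8 + 2 + 12 = 22
D→F→C→H: 8 + 6 + 10 = 24
D→A→F→C→H: 6 + 2 + 6 + 10 = 24
D→A→H: 6 + 12 = 18
D→C→H: 6 + 10 = 16
Best route has total 16.

16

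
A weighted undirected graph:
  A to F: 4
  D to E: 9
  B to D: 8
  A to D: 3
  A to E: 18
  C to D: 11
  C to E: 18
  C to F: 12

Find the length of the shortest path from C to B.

19

Candidate routes:
C-F-A-E-D-B: 12 + 4 + 18 + 9 + 8 = 51
C-E-A-D-B: 18 + 18 + 3 + 8 = 47
C-F-A-D-B: 12 + 4 + 3 + 8 = 27
C-D-B: 11 + 8 = 19
C-E-D-B: 18 + 9 + 8 = 35
The minimum is 19.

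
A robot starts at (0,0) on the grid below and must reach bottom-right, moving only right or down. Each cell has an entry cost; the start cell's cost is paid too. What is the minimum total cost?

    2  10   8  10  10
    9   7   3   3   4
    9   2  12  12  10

Best path: r0c0 -> r1c0 -> r1c1 -> r1c2 -> r1c3 -> r1c4 -> r2c4
Cost: 2 + 9 + 7 + 3 + 3 + 4 + 10 = 38
(Top row then right column would cost 54.)

38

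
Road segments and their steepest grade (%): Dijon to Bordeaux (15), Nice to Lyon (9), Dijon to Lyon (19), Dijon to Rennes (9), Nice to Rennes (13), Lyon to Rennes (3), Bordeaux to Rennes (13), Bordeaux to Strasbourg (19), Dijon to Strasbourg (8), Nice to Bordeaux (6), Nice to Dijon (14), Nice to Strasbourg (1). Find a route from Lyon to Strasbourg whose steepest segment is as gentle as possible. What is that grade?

9

Comparing a few candidate routes:
Lyon - Rennes - Nice - Strasbourg: max(3, 13, 1) = 13
Lyon - Nice - Strasbourg: max(9, 1) = 9
Lyon - Rennes - Dijon - Strasbourg: max(3, 9, 8) = 9
Lyon - Rennes - Bordeaux - Nice - Strasbourg: max(3, 13, 6, 1) = 13
The minimum achievable maximum is 9%.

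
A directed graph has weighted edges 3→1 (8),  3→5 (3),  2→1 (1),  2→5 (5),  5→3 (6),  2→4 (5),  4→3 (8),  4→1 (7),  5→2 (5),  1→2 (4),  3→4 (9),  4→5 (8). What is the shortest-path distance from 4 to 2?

11

Comparing a few candidate routes:
4 -> 3 -> 5 -> 2: 8 + 3 + 5 = 16
4 -> 5 -> 2: 8 + 5 = 13
4 -> 1 -> 2: 7 + 4 = 11
The minimum is 11.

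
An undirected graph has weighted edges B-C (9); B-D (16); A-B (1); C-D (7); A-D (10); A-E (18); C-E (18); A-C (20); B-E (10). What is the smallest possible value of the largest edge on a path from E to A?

A few of the E→A routes:
E→B→A: max(10, 1) = 10
E→B→D→A: max(10, 16, 10) = 16
E→B→C→D→A: max(10, 9, 7, 10) = 10
Smallest bottleneck: 10.

10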